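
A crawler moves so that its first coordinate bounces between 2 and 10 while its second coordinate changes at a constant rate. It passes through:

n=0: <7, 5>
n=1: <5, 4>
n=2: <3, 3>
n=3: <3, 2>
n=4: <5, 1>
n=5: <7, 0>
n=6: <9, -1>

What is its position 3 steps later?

<5, -4>

The first coordinate reflects between 2 and 10, moving 2 per step.
  step 7: 9 → 9
  step 8: 9 → 7
  step 9: 7 → 5
The second coordinate changes by -1 each step: at step 9 it is -4.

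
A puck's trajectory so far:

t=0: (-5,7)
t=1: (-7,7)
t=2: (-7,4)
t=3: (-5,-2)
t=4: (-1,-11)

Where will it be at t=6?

(13,-38)

Successive displacements: (-2,+0), (+0,-3), (+2,-6), (+4,-9) — each changes by (+2,-3).
step 5: (-1,-11) + (+6,-12) → (5,-23)
step 6: (5,-23) + (+8,-15) → (13,-38)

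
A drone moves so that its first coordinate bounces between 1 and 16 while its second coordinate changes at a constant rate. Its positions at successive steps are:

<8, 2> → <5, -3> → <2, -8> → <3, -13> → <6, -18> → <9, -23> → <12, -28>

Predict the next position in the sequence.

The first coordinate reflects between 1 and 16, moving 3 per step.
  step 7: 12 → 15
The second coordinate changes by -5 each step: at step 7 it is -33.

<15, -33>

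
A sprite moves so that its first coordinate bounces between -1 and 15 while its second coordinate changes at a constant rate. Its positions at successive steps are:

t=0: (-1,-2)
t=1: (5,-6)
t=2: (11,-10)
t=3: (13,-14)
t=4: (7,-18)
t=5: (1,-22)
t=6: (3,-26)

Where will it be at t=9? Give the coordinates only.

(9,-38)

The first coordinate travels 6 per step and bounces off the walls at -1 and 15.
  step 7: 3 → 9
  step 8: 9 → 15
  step 9: 15 → 9
The second coordinate changes by -4 each step: at step 9 it is -38.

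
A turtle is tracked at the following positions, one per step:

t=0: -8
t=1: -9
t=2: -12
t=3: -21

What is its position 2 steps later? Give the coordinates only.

-129

Step-to-step displacements: -1, -3, -9; each is 3× the previous.
step 4: -21 − 27 → -48
step 5: -48 − 81 → -129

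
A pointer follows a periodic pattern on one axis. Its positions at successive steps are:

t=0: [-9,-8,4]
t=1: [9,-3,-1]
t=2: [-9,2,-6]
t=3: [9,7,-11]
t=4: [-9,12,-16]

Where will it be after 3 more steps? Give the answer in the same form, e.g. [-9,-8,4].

[9,27,-31]

The first coordinate repeats the cycle [-9, 9] with period 2; step 7 mod 2 = 1, giving 9.
The second coordinate changes by +5 each step, so at step 7 it is -8 + 7·(5) = 27.
The third coordinate changes by -5 each step, so at step 7 it is 4 + 7·(-5) = -31.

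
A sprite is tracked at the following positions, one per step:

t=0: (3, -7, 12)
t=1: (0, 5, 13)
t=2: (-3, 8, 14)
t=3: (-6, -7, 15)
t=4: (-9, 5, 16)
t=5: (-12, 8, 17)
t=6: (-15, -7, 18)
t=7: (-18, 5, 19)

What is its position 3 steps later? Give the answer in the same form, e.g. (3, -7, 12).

The first coordinate changes by -3 each step, so at step 10 it is 3 + 10·(-3) = -27.
The second coordinate repeats the cycle [-7, 5, 8] with period 3; step 10 mod 3 = 1, giving 5.
The third coordinate changes by +1 each step, so at step 10 it is 12 + 10·(1) = 22.

(-27, 5, 22)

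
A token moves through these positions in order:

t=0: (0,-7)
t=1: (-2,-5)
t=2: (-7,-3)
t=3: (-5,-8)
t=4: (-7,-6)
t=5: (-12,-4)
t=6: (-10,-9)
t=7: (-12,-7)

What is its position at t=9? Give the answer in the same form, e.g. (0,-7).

(-15,-10)

The moves between consecutive positions are (-2,+2), (-5,+2), (+2,-5), (-2,+2), (-5,+2), (+2,-5), (-2,+2); they repeat the 3-cycle [(-2,+2), (-5,+2), (+2,-5)].
step 8: apply (-5,+2) → (-17,-5)
step 9: apply (+2,-5) → (-15,-10)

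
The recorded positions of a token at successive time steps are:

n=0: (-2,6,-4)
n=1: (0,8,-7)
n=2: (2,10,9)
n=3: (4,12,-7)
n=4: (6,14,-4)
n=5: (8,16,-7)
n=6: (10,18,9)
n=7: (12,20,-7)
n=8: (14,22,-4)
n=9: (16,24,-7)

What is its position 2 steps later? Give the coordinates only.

(20,28,-7)

The first coordinate changes by +2 each step, so at step 11 it is -2 + 11·(2) = 20.
The second coordinate changes by +2 each step, so at step 11 it is 6 + 11·(2) = 28.
The third coordinate repeats the cycle [-4, -7, 9, -7] with period 4; step 11 mod 4 = 3, giving -7.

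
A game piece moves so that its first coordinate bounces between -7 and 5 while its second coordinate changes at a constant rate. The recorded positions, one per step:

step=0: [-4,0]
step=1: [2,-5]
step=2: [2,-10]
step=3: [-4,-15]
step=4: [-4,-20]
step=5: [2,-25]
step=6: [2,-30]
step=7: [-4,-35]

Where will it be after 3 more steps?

[2,-50]

The first coordinate reflects between -7 and 5, moving 6 per step.
  step 8: -4 → -4
  step 9: -4 → 2
  step 10: 2 → 2
The second coordinate changes by -5 each step: at step 10 it is -50.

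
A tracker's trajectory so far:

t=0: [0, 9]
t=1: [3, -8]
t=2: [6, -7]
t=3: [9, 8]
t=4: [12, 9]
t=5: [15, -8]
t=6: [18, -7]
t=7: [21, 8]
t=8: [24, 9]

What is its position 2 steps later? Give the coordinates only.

[30, -7]

First: linear, +3 per step → 30 at step 10.
Second: cycles through 9, -8, -7, 8 every 4 steps. Step 10 lands at position 2 of the cycle → -7.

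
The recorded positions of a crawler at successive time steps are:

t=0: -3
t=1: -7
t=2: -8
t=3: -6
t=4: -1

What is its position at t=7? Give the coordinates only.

Successive displacements: -4, -1, +2, +5 — each changes by +3.
step 5: -1 + 8 → 7
step 6: 7 + 11 → 18
step 7: 18 + 14 → 32

32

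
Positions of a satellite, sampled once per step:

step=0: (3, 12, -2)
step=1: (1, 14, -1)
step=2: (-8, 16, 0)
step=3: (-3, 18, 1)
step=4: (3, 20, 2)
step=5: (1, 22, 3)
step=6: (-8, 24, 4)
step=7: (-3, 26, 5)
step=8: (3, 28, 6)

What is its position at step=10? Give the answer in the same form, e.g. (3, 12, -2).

(-8, 32, 8)

The first coordinate repeats the cycle [3, 1, -8, -3] with period 4; step 10 mod 4 = 2, giving -8.
The second coordinate changes by +2 each step, so at step 10 it is 12 + 10·(2) = 32.
The third coordinate changes by +1 each step, so at step 10 it is -2 + 10·(1) = 8.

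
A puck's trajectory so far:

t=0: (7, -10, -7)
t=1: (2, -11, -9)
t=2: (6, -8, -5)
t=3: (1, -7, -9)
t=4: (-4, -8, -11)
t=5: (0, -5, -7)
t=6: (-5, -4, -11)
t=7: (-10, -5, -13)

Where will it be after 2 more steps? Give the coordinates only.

The moves between consecutive positions are (-5, -1, -2), (+4, +3, +4), (-5, +1, -4), (-5, -1, -2), (+4, +3, +4), (-5, +1, -4), (-5, -1, -2); they repeat the 3-cycle [(-5, -1, -2), (+4, +3, +4), (-5, +1, -4)].
step 8: apply (+4, +3, +4) → (-6, -2, -9)
step 9: apply (-5, +1, -4) → (-11, -1, -13)

(-11, -1, -13)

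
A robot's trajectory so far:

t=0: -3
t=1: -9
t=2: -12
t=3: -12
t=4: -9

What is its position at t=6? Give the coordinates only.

Successive displacements: -6, -3, +0, +3 — each changes by +3.
step 5: -9 + 6 → -3
step 6: -3 + 9 → 6

6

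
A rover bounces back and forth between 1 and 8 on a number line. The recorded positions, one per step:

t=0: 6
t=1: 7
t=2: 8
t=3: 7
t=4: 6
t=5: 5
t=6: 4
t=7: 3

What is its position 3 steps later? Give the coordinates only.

The value reflects between 1 and 8, moving 1 per step.
  step 8: 3 → 2
  step 9: 2 → 1
  step 10: 1 → 2

2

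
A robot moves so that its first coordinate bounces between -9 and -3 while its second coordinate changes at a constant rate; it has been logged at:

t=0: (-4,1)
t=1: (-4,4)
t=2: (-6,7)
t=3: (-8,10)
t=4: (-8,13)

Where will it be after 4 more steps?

(-6,25)

The first coordinate reflects between -9 and -3, moving 2 per step.
  step 5: -8 → -6
  step 6: -6 → -4
  step 7: -4 → -4
  step 8: -4 → -6
The second coordinate changes by +3 each step: at step 8 it is 25.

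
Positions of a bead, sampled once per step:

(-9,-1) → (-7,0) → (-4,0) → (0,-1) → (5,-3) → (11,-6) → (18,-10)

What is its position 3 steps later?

(45,-28)

First differences are (+2,+1), (+3,+0), (+4,-1), (+5,-2), (+6,-3), (+7,-4); their common second difference is (+1,-1) (constant acceleration).
step 7: (18,-10) + (+8,-5) → (26,-15)
step 8: (26,-15) + (+9,-6) → (35,-21)
step 9: (35,-21) + (+10,-7) → (45,-28)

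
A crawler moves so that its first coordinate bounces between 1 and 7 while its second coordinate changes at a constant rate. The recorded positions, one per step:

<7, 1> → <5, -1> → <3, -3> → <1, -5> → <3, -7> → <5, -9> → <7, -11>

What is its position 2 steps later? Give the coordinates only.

The first coordinate travels 2 per step and bounces off the walls at 1 and 7.
  step 7: 7 → 5
  step 8: 5 → 3
The second coordinate changes by -2 each step: at step 8 it is -15.

<3, -15>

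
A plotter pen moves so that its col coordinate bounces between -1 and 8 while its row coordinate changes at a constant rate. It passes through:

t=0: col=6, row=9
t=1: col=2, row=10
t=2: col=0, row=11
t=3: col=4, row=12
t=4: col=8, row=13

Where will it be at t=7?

The col coordinate travels 4 per step and bounces off the walls at -1 and 8.
  step 5: 8 → 4
  step 6: 4 → 0
  step 7: 0 → 2
The row coordinate changes by +1 each step: at step 7 it is 16.

col=2, row=16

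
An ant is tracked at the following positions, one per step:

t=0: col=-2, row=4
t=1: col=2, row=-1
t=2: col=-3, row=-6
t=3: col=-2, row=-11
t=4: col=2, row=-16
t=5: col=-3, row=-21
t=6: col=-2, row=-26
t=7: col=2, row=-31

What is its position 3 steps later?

col=2, row=-46

Col: cycles through -2, 2, -3 every 3 steps. Step 10 lands at position 1 of the cycle → 2.
Row: linear, -5 per step → -46 at step 10.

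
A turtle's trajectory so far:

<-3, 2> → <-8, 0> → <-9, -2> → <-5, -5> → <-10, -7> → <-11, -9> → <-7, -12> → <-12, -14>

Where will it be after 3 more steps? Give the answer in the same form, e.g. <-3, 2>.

<-14, -21>

Differencing gives <-5, -2>, <-1, -2>, <+4, -3>, <-5, -2>, <-1, -2>, <+4, -3>, <-5, -2>. This is the pattern <-5, -2>, <-1, -2>, <+4, -3> repeated.
step 8: apply <-1, -2> → <-13, -16>
step 9: apply <+4, -3> → <-9, -19>
step 10: apply <-5, -2> → <-14, -21>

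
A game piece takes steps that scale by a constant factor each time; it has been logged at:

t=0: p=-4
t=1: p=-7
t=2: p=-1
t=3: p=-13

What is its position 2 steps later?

Step-to-step displacements: -3, +6, -12; each is -2× the previous.
step 4: -13 + 24 → p=11
step 5: 11 − 48 → p=-37

p=-37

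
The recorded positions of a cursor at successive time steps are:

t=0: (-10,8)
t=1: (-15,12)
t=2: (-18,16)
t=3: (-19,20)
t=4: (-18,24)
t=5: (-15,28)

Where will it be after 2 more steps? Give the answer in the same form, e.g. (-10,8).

First differences are (-5,+4), (-3,+4), (-1,+4), (+1,+4), (+3,+4); their common second difference is (+2,+0) (constant acceleration).
step 6: (-15,28) + (+5,+4) → (-10,32)
step 7: (-10,32) + (+7,+4) → (-3,36)

(-3,36)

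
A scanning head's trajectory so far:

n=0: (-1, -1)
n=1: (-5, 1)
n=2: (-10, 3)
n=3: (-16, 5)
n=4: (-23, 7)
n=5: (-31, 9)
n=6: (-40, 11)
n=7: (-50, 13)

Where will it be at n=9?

(-73, 17)

First differences are (-4, +2), (-5, +2), (-6, +2), (-7, +2), (-8, +2), (-9, +2), (-10, +2); their common second difference is (-1, +0) (constant acceleration).
step 8: (-50, 13) + (-11, +2) → (-61, 15)
step 9: (-61, 15) + (-12, +2) → (-73, 17)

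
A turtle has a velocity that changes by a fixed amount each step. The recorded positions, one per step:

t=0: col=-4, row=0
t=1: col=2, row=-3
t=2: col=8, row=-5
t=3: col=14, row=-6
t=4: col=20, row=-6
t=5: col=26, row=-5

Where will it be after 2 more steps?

col=38, row=0

Taking differences between consecutive positions: (+6,-3), (+6,-2), (+6,-1), (+6,+0), (+6,+1). These grow by (+0,+1) each step.
step 6: col=26, row=-5 + (+6,+2) → col=32, row=-3
step 7: col=32, row=-3 + (+6,+3) → col=38, row=0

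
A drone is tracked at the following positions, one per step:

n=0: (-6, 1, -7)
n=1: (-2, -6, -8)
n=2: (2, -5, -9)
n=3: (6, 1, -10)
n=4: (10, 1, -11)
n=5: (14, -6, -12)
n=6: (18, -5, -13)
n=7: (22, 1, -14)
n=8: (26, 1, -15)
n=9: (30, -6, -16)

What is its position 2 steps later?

The first coordinate changes by +4 each step, so at step 11 it is -6 + 11·(4) = 38.
The second coordinate repeats the cycle [1, -6, -5, 1] with period 4; step 11 mod 4 = 3, giving 1.
The third coordinate changes by -1 each step, so at step 11 it is -7 + 11·(-1) = -18.

(38, 1, -18)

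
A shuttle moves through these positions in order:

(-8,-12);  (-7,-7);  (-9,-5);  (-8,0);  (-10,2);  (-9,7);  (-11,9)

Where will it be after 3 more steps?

The moves between consecutive positions are (+1,+5), (-2,+2), (+1,+5), (-2,+2), (+1,+5), (-2,+2); they repeat the 2-cycle [(+1,+5), (-2,+2)].
step 7: apply (+1,+5) → (-10,14)
step 8: apply (-2,+2) → (-12,16)
step 9: apply (+1,+5) → (-11,21)

(-11,21)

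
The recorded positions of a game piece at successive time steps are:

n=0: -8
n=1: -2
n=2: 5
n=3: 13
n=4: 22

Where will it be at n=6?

43

First differences are +6, +7, +8, +9; their common second difference is +1 (constant acceleration).
step 5: 22 + 10 → 32
step 6: 32 + 11 → 43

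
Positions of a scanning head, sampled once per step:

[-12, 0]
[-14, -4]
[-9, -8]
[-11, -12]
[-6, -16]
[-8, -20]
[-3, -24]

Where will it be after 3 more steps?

[-2, -36]

Differencing gives [-2, -4], [+5, -4], [-2, -4], [+5, -4], [-2, -4], [+5, -4]. This is the pattern [-2, -4], [+5, -4] repeated.
step 7: apply [-2, -4] → [-5, -28]
step 8: apply [+5, -4] → [0, -32]
step 9: apply [-2, -4] → [-2, -36]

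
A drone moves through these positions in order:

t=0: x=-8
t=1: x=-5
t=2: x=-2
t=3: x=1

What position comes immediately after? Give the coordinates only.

x=4

Each step adds +3 to the position.
step 4: 1 + 3 → x=4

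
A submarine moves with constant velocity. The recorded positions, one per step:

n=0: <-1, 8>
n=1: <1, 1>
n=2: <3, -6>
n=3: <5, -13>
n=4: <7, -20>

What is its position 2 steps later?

Constant displacement of <+2, -7> per step.
step 5: <7, -20> + <+2, -7> → <9, -27>
step 6: <9, -27> + <+2, -7> → <11, -34>

<11, -34>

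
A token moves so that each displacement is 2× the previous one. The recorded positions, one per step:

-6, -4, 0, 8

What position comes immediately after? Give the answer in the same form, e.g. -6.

24

The jumps are +2, +4, +8 — a geometric progression with ratio 2.
step 4: 8 + 16 → 24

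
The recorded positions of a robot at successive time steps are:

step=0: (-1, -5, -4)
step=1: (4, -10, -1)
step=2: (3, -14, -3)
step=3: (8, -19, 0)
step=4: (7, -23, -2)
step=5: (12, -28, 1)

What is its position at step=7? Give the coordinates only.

(16, -37, 2)

The moves between consecutive positions are (+5, -5, +3), (-1, -4, -2), (+5, -5, +3), (-1, -4, -2), (+5, -5, +3); they repeat the 2-cycle [(+5, -5, +3), (-1, -4, -2)].
step 6: apply (-1, -4, -2) → (11, -32, -1)
step 7: apply (+5, -5, +3) → (16, -37, 2)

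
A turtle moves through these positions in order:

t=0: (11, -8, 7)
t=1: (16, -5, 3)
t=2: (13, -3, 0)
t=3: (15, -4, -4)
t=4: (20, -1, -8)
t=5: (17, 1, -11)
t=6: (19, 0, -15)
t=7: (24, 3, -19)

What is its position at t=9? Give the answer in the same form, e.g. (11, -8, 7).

(23, 4, -26)

Differencing gives (+5, +3, -4), (-3, +2, -3), (+2, -1, -4), (+5, +3, -4), (-3, +2, -3), (+2, -1, -4), (+5, +3, -4). This is the pattern (+5, +3, -4), (-3, +2, -3), (+2, -1, -4) repeated.
step 8: apply (-3, +2, -3) → (21, 5, -22)
step 9: apply (+2, -1, -4) → (23, 4, -26)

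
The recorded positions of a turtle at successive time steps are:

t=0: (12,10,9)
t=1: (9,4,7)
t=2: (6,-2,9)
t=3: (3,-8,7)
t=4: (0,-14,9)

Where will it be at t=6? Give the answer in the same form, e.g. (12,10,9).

The first coordinate changes by -3 each step, so at step 6 it is 12 + 6·(-3) = -6.
The second coordinate changes by -6 each step, so at step 6 it is 10 + 6·(-6) = -26.
The third coordinate repeats the cycle [9, 7] with period 2; step 6 mod 2 = 0, giving 9.

(-6,-26,9)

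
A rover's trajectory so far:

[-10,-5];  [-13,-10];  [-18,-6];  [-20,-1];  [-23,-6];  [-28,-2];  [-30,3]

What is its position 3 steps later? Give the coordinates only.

Differencing gives [-3,-5], [-5,+4], [-2,+5], [-3,-5], [-5,+4], [-2,+5]. This is the pattern [-3,-5], [-5,+4], [-2,+5] repeated.
step 7: apply [-3,-5] → [-33,-2]
step 8: apply [-5,+4] → [-38,2]
step 9: apply [-2,+5] → [-40,7]

[-40,7]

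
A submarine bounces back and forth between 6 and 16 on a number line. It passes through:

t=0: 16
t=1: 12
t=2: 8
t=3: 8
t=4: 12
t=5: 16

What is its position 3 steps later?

The value travels 4 per step and bounces off the walls at 6 and 16.
  step 6: 16 → 12
  step 7: 12 → 8
  step 8: 8 → 8

8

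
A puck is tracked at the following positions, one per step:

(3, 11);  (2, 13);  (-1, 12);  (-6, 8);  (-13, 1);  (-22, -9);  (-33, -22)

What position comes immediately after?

Successive displacements: (-1, +2), (-3, -1), (-5, -4), (-7, -7), (-9, -10), (-11, -13) — each changes by (-2, -3).
step 7: (-33, -22) + (-13, -16) → (-46, -38)

(-46, -38)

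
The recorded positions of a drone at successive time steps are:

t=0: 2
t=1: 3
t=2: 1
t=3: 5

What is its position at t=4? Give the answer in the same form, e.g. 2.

Consecutive displacements +1, -2, +4 scale by a factor of -2 each step.
step 4: 5 − 8 → -3

-3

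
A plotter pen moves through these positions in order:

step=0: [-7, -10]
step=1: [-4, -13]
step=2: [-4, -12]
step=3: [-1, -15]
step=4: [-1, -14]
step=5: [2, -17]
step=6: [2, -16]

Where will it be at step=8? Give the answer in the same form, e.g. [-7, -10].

Differencing gives [+3, -3], [+0, +1], [+3, -3], [+0, +1], [+3, -3], [+0, +1]. This is the pattern [+3, -3], [+0, +1] repeated.
step 7: apply [+3, -3] → [5, -19]
step 8: apply [+0, +1] → [5, -18]

[5, -18]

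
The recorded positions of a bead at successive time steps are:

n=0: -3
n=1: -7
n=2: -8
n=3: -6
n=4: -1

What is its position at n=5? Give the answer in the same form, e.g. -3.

7

Successive displacements: -4, -1, +2, +5 — each changes by +3.
step 5: -1 + 8 → 7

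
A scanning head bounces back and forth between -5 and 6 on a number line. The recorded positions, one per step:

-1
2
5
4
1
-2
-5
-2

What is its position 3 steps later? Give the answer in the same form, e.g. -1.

The value travels 3 per step and bounces off the walls at -5 and 6.
  step 8: -2 → 1
  step 9: 1 → 4
  step 10: 4 → 5

5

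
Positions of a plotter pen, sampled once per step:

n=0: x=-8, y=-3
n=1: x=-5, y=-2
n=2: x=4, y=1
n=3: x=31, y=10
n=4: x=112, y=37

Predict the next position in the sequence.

Consecutive displacements (+3, +1), (+9, +3), (+27, +9), (+81, +27) scale by a factor of 3 each step.
step 5: x=112, y=37 + (+243, +81) → x=355, y=118

x=355, y=118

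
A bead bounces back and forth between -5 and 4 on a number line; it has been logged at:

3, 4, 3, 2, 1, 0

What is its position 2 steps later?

The value reflects between -5 and 4, moving 1 per step.
  step 6: 0 → -1
  step 7: -1 → -2

-2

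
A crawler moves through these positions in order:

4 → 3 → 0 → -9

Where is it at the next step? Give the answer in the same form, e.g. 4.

-36

Step-to-step displacements: -1, -3, -9; each is 3× the previous.
step 4: -9 − 27 → -36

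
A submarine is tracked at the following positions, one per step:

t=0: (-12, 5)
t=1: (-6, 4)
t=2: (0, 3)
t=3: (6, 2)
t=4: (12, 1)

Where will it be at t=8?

(36, -3)

The position changes by (+6, -1) every step.
step 5: (12, 1) + (+6, -1) → (18, 0)
step 6: (18, 0) + (+6, -1) → (24, -1)
step 7: (24, -1) + (+6, -1) → (30, -2)
step 8: (30, -2) + (+6, -1) → (36, -3)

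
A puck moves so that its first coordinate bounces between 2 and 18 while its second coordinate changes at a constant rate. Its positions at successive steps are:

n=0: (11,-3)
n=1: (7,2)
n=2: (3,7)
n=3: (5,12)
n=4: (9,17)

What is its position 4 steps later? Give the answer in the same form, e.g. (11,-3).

The first coordinate reflects between 2 and 18, moving 4 per step.
  step 5: 9 → 13
  step 6: 13 → 17
  step 7: 17 → 15
  step 8: 15 → 11
The second coordinate changes by +5 each step: at step 8 it is 37.

(11,37)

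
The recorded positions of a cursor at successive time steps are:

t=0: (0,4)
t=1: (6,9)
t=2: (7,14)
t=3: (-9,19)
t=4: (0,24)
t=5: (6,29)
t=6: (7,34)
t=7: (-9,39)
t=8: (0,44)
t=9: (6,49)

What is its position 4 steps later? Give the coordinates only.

The first coordinate repeats the cycle [0, 6, 7, -9] with period 4; step 13 mod 4 = 1, giving 6.
The second coordinate changes by +5 each step, so at step 13 it is 4 + 13·(5) = 69.

(6,69)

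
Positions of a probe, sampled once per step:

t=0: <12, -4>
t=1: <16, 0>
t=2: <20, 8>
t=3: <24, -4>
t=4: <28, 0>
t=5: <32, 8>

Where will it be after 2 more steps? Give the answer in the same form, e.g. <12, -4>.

The first coordinate changes by +4 each step, so at step 7 it is 12 + 7·(4) = 40.
The second coordinate repeats the cycle [-4, 0, 8] with period 3; step 7 mod 3 = 1, giving 0.

<40, 0>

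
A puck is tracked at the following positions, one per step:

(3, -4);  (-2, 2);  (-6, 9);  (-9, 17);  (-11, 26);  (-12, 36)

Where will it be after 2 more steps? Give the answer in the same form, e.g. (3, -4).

First differences are (-5, +6), (-4, +7), (-3, +8), (-2, +9), (-1, +10); their common second difference is (+1, +1) (constant acceleration).
step 6: (-12, 36) + (+0, +11) → (-12, 47)
step 7: (-12, 47) + (+1, +12) → (-11, 59)

(-11, 59)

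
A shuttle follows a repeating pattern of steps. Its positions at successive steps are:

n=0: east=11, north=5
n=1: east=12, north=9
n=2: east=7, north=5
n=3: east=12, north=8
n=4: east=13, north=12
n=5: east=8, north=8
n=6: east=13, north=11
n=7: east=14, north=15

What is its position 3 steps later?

Differencing gives (+1, +4), (-5, -4), (+5, +3), (+1, +4), (-5, -4), (+5, +3), (+1, +4). This is the pattern (+1, +4), (-5, -4), (+5, +3) repeated.
step 8: apply (-5, -4) → east=9, north=11
step 9: apply (+5, +3) → east=14, north=14
step 10: apply (+1, +4) → east=15, north=18

east=15, north=18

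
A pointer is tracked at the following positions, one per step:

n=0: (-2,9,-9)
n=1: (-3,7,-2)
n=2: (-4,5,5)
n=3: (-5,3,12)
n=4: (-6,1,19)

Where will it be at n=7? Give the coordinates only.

(-9,-5,40)

Each step adds (-1,-2,+7) to the position.
step 5: (-6,1,19) + (-1,-2,+7) → (-7,-1,26)
step 6: (-7,-1,26) + (-1,-2,+7) → (-8,-3,33)
step 7: (-8,-3,33) + (-1,-2,+7) → (-9,-5,40)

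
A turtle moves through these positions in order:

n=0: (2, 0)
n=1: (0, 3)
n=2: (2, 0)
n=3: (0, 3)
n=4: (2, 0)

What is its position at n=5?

The jumps are (-2, +3), (+2, -3), (-2, +3), (+2, -3) — a geometric progression with ratio -1.
step 5: (2, 0) + (-2, +3) → (0, 3)

(0, 3)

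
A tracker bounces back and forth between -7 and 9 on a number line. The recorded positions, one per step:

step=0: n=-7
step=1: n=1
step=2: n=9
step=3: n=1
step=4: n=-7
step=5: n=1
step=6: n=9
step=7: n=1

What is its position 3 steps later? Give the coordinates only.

The value reflects between -7 and 9, moving 8 per step.
  step 8: 1 → -7
  step 9: -7 → 1
  step 10: 1 → 9

n=9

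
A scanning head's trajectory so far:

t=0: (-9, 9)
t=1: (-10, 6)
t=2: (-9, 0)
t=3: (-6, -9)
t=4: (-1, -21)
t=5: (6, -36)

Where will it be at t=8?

Taking differences between consecutive positions: (-1, -3), (+1, -6), (+3, -9), (+5, -12), (+7, -15). These grow by (+2, -3) each step.
step 6: (6, -36) + (+9, -18) → (15, -54)
step 7: (15, -54) + (+11, -21) → (26, -75)
step 8: (26, -75) + (+13, -24) → (39, -99)

(39, -99)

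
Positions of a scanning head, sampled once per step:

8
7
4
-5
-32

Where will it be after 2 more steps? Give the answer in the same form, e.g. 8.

The jumps are -1, -3, -9, -27 — a geometric progression with ratio 3.
step 5: -32 − 81 → -113
step 6: -113 − 243 → -356

-356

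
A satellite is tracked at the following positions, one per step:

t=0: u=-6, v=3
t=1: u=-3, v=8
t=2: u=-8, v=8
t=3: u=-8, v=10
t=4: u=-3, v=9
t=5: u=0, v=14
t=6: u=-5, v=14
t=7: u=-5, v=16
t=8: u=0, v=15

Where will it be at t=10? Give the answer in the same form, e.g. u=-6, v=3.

Step-to-step displacements: (+3,+5), (-5,+0), (+0,+2), (+5,-1), (+3,+5), (-5,+0), (+0,+2), (+5,-1) — a repeating cycle of length 4.
step 9: apply (+3,+5) → u=3, v=20
step 10: apply (-5,+0) → u=-2, v=20

u=-2, v=20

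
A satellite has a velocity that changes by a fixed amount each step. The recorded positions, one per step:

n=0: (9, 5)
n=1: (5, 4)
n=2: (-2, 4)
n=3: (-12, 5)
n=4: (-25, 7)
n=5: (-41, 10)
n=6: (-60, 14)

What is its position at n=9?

Taking differences between consecutive positions: (-4, -1), (-7, +0), (-10, +1), (-13, +2), (-16, +3), (-19, +4). These grow by (-3, +1) each step.
step 7: (-60, 14) + (-22, +5) → (-82, 19)
step 8: (-82, 19) + (-25, +6) → (-107, 25)
step 9: (-107, 25) + (-28, +7) → (-135, 32)

(-135, 32)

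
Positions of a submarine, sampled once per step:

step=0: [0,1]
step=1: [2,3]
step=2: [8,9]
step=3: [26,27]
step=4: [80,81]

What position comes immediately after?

Step-to-step displacements: [+2,+2], [+6,+6], [+18,+18], [+54,+54]; each is 3× the previous.
step 5: [80,81] + [+162,+162] → [242,243]

[242,243]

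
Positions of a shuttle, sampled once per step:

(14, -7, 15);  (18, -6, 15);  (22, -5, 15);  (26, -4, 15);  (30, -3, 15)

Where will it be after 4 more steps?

Constant displacement of (+4, +1, +0) per step.
step 5: (30, -3, 15) + (+4, +1, +0) → (34, -2, 15)
step 6: (34, -2, 15) + (+4, +1, +0) → (38, -1, 15)
step 7: (38, -1, 15) + (+4, +1, +0) → (42, 0, 15)
step 8: (42, 0, 15) + (+4, +1, +0) → (46, 1, 15)

(46, 1, 15)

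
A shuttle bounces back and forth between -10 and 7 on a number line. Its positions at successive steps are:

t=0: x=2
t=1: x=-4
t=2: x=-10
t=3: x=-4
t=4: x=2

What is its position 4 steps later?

x=-8

The value travels 6 per step and bounces off the walls at -10 and 7.
  step 5: 2 → 6
  step 6: 6 → 0
  step 7: 0 → -6
  step 8: -6 → -8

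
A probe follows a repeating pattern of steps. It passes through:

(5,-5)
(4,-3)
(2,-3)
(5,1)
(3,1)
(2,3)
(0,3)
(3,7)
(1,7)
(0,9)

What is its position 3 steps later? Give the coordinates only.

(-1,13)

The moves between consecutive positions are (-1,+2), (-2,+0), (+3,+4), (-2,+0), (-1,+2), (-2,+0), (+3,+4), (-2,+0), (-1,+2); they repeat the 4-cycle [(-1,+2), (-2,+0), (+3,+4), (-2,+0)].
step 10: apply (-2,+0) → (-2,9)
step 11: apply (+3,+4) → (1,13)
step 12: apply (-2,+0) → (-1,13)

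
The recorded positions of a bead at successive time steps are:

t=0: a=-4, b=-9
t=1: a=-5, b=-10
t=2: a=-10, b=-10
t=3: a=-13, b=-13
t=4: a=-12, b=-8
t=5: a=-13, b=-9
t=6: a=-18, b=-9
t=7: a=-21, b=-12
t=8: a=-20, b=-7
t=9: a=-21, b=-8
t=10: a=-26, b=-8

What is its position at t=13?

Step-to-step displacements: (-1, -1), (-5, +0), (-3, -3), (+1, +5), (-1, -1), (-5, +0), (-3, -3), (+1, +5), (-1, -1), (-5, +0) — a repeating cycle of length 4.
step 11: apply (-3, -3) → a=-29, b=-11
step 12: apply (+1, +5) → a=-28, b=-6
step 13: apply (-1, -1) → a=-29, b=-7

a=-29, b=-7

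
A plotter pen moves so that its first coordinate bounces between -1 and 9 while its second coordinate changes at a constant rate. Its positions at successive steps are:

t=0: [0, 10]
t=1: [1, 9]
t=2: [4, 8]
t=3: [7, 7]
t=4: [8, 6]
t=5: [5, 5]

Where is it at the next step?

[2, 4]

The first coordinate travels 3 per step and bounces off the walls at -1 and 9.
  step 6: 5 → 2
The second coordinate changes by -1 each step: at step 6 it is 4.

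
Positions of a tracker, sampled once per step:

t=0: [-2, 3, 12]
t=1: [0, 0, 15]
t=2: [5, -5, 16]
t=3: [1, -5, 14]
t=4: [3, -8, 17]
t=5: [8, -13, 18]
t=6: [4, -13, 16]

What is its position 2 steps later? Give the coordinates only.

Step-to-step displacements: [+2, -3, +3], [+5, -5, +1], [-4, +0, -2], [+2, -3, +3], [+5, -5, +1], [-4, +0, -2] — a repeating cycle of length 3.
step 7: apply [+2, -3, +3] → [6, -16, 19]
step 8: apply [+5, -5, +1] → [11, -21, 20]

[11, -21, 20]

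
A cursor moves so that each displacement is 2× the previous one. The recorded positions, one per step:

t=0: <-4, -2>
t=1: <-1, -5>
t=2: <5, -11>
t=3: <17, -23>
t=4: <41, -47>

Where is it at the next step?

<89, -95>

Step-to-step displacements: <+3, -3>, <+6, -6>, <+12, -12>, <+24, -24>; each is 2× the previous.
step 5: <41, -47> + <+48, -48> → <89, -95>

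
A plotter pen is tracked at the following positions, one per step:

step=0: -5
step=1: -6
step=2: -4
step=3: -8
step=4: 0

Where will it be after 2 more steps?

16

The jumps are -1, +2, -4, +8 — a geometric progression with ratio -2.
step 5: 0 − 16 → -16
step 6: -16 + 32 → 16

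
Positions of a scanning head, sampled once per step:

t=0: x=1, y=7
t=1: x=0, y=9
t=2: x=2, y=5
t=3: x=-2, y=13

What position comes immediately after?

x=6, y=-3

Consecutive displacements (-1, +2), (+2, -4), (-4, +8) scale by a factor of -2 each step.
step 4: x=-2, y=13 + (+8, -16) → x=6, y=-3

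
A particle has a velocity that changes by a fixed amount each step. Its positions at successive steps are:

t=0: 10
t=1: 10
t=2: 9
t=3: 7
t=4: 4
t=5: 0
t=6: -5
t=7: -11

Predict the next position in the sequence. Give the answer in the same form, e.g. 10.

-18

First differences are +0, -1, -2, -3, -4, -5, -6; their common second difference is -1 (constant acceleration).
step 8: -11 − 7 → -18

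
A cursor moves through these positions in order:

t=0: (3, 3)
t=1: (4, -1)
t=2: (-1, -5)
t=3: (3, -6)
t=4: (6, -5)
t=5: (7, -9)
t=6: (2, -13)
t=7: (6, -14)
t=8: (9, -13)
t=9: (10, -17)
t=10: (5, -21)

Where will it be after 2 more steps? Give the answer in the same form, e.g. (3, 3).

(12, -21)

Differencing gives (+1, -4), (-5, -4), (+4, -1), (+3, +1), (+1, -4), (-5, -4), (+4, -1), (+3, +1), (+1, -4), (-5, -4). This is the pattern (+1, -4), (-5, -4), (+4, -1), (+3, +1) repeated.
step 11: apply (+4, -1) → (9, -22)
step 12: apply (+3, +1) → (12, -21)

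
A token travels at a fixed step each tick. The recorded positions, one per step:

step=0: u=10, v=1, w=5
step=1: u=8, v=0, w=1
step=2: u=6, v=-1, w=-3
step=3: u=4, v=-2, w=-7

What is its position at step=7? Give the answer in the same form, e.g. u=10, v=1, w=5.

u=-4, v=-6, w=-23

Constant displacement of (-2, -1, -4) per step.
step 4: u=4, v=-2, w=-7 + (-2, -1, -4) → u=2, v=-3, w=-11
step 5: u=2, v=-3, w=-11 + (-2, -1, -4) → u=0, v=-4, w=-15
step 6: u=0, v=-4, w=-15 + (-2, -1, -4) → u=-2, v=-5, w=-19
step 7: u=-2, v=-5, w=-19 + (-2, -1, -4) → u=-4, v=-6, w=-23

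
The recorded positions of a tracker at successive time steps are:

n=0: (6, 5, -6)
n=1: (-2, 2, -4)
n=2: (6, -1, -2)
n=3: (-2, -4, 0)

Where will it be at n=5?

The first coordinate repeats the cycle [6, -2] with period 2; step 5 mod 2 = 1, giving -2.
The second coordinate changes by -3 each step, so at step 5 it is 5 + 5·(-3) = -10.
The third coordinate changes by +2 each step, so at step 5 it is -6 + 5·(2) = 4.

(-2, -10, 4)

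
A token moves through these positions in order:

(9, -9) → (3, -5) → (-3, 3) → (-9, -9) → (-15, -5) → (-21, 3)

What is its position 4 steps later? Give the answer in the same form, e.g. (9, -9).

(-45, -9)

The first coordinate changes by -6 each step, so at step 9 it is 9 + 9·(-6) = -45.
The second coordinate repeats the cycle [-9, -5, 3] with period 3; step 9 mod 3 = 0, giving -9.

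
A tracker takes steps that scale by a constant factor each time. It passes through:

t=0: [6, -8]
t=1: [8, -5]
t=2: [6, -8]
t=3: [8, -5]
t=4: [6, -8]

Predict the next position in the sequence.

Consecutive displacements [+2, +3], [-2, -3], [+2, +3], [-2, -3] scale by a factor of -1 each step.
step 5: [6, -8] + [+2, +3] → [8, -5]

[8, -5]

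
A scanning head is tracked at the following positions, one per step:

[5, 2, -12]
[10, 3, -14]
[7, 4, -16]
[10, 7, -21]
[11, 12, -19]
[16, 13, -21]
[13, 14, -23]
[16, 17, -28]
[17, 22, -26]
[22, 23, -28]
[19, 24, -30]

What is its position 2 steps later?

The moves between consecutive positions are [+5, +1, -2], [-3, +1, -2], [+3, +3, -5], [+1, +5, +2], [+5, +1, -2], [-3, +1, -2], [+3, +3, -5], [+1, +5, +2], [+5, +1, -2], [-3, +1, -2]; they repeat the 4-cycle [[+5, +1, -2], [-3, +1, -2], [+3, +3, -5], [+1, +5, +2]].
step 11: apply [+3, +3, -5] → [22, 27, -35]
step 12: apply [+1, +5, +2] → [23, 32, -33]

[23, 32, -33]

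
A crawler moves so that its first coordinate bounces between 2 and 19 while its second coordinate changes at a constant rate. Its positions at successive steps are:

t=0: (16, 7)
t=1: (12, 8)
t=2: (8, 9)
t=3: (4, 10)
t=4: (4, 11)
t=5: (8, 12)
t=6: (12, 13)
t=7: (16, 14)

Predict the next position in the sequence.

The first coordinate reflects between 2 and 19, moving 4 per step.
  step 8: 16 → 18
The second coordinate changes by +1 each step: at step 8 it is 15.

(18, 15)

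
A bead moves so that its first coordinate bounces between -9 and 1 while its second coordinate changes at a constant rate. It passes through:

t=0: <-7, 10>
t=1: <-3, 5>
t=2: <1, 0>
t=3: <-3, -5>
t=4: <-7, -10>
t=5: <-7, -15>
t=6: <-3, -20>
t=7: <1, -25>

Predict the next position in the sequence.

<-3, -30>

The first coordinate travels 4 per step and bounces off the walls at -9 and 1.
  step 8: 1 → -3
The second coordinate changes by -5 each step: at step 8 it is -30.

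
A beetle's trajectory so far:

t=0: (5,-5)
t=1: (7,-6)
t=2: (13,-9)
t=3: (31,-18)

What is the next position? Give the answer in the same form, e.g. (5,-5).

(85,-45)

Consecutive displacements (+2,-1), (+6,-3), (+18,-9) scale by a factor of 3 each step.
step 4: (31,-18) + (+54,-27) → (85,-45)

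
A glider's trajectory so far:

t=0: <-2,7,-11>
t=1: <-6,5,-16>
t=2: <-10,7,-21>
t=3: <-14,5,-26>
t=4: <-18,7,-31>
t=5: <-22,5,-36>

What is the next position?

The first coordinate changes by -4 each step, so at step 6 it is -2 + 6·(-4) = -26.
The second coordinate repeats the cycle [7, 5] with period 2; step 6 mod 2 = 0, giving 7.
The third coordinate changes by -5 each step, so at step 6 it is -11 + 6·(-5) = -41.

<-26,7,-41>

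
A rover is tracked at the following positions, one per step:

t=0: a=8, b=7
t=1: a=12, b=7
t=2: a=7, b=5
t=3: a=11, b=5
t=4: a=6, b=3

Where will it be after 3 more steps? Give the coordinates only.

a=9, b=1

Differencing gives (+4,+0), (-5,-2), (+4,+0), (-5,-2). This is the pattern (+4,+0), (-5,-2) repeated.
step 5: apply (+4,+0) → a=10, b=3
step 6: apply (-5,-2) → a=5, b=1
step 7: apply (+4,+0) → a=9, b=1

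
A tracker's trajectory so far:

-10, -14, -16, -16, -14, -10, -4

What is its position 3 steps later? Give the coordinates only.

First differences are -4, -2, +0, +2, +4, +6; their common second difference is +2 (constant acceleration).
step 7: -4 + 8 → 4
step 8: 4 + 10 → 14
step 9: 14 + 12 → 26

26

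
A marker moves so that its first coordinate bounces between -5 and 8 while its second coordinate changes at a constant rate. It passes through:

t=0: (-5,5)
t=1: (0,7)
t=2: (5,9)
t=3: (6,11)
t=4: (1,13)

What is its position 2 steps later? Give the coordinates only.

(-1,17)

The first coordinate travels 5 per step and bounces off the walls at -5 and 8.
  step 5: 1 → -4
  step 6: -4 → -1
The second coordinate changes by +2 each step: at step 6 it is 17.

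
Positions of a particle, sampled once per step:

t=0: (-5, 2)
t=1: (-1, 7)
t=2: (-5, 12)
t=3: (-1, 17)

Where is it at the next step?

(-5, 22)

The first coordinate repeats the cycle [-5, -1] with period 2; step 4 mod 2 = 0, giving -5.
The second coordinate changes by +5 each step, so at step 4 it is 2 + 4·(5) = 22.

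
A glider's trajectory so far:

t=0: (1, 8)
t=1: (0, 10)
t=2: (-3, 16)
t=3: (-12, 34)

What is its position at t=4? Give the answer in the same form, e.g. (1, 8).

(-39, 88)

The jumps are (-1, +2), (-3, +6), (-9, +18) — a geometric progression with ratio 3.
step 4: (-12, 34) + (-27, +54) → (-39, 88)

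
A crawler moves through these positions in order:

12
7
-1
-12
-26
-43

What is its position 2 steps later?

-86

First differences are -5, -8, -11, -14, -17; their common second difference is -3 (constant acceleration).
step 6: -43 − 20 → -63
step 7: -63 − 23 → -86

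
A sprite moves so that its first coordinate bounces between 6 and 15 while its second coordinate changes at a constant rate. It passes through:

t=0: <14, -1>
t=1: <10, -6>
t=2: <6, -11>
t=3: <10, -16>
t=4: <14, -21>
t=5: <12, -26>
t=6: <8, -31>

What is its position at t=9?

<14, -46>

The first coordinate travels 4 per step and bounces off the walls at 6 and 15.
  step 7: 8 → 8
  step 8: 8 → 12
  step 9: 12 → 14
The second coordinate changes by -5 each step: at step 9 it is -46.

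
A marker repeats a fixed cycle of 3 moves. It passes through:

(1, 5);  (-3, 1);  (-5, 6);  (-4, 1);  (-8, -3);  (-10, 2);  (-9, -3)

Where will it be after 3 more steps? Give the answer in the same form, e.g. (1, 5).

Differencing gives (-4, -4), (-2, +5), (+1, -5), (-4, -4), (-2, +5), (+1, -5). This is the pattern (-4, -4), (-2, +5), (+1, -5) repeated.
step 7: apply (-4, -4) → (-13, -7)
step 8: apply (-2, +5) → (-15, -2)
step 9: apply (+1, -5) → (-14, -7)

(-14, -7)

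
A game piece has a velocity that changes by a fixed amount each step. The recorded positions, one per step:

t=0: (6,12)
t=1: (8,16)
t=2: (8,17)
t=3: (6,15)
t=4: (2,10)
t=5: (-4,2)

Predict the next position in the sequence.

First differences are (+2,+4), (+0,+1), (-2,-2), (-4,-5), (-6,-8); their common second difference is (-2,-3) (constant acceleration).
step 6: (-4,2) + (-8,-11) → (-12,-9)

(-12,-9)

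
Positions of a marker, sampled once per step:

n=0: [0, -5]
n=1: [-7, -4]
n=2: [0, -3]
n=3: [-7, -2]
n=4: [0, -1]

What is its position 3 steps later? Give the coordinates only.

The first coordinate repeats the cycle [0, -7] with period 2; step 7 mod 2 = 1, giving -7.
The second coordinate changes by +1 each step, so at step 7 it is -5 + 7·(1) = 2.

[-7, 2]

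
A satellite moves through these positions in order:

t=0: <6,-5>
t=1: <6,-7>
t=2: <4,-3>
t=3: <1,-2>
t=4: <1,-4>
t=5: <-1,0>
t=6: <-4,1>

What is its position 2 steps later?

Step-to-step displacements: <+0,-2>, <-2,+4>, <-3,+1>, <+0,-2>, <-2,+4>, <-3,+1> — a repeating cycle of length 3.
step 7: apply <+0,-2> → <-4,-1>
step 8: apply <-2,+4> → <-6,3>

<-6,3>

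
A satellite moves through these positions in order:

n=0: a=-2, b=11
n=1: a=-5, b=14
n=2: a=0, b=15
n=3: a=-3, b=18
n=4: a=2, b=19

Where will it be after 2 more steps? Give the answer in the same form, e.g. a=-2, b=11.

Differencing gives (-3,+3), (+5,+1), (-3,+3), (+5,+1). This is the pattern (-3,+3), (+5,+1) repeated.
step 5: apply (-3,+3) → a=-1, b=22
step 6: apply (+5,+1) → a=4, b=23

a=4, b=23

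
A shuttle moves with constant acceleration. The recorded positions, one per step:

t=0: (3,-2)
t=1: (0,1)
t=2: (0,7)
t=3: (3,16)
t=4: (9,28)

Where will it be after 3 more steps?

(45,82)

Successive displacements: (-3,+3), (+0,+6), (+3,+9), (+6,+12) — each changes by (+3,+3).
step 5: (9,28) + (+9,+15) → (18,43)
step 6: (18,43) + (+12,+18) → (30,61)
step 7: (30,61) + (+15,+21) → (45,82)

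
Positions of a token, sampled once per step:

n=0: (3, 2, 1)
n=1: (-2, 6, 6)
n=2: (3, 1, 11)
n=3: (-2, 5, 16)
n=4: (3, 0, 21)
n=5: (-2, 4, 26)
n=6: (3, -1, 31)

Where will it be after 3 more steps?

Step-to-step displacements: (-5, +4, +5), (+5, -5, +5), (-5, +4, +5), (+5, -5, +5), (-5, +4, +5), (+5, -5, +5) — a repeating cycle of length 2.
step 7: apply (-5, +4, +5) → (-2, 3, 36)
step 8: apply (+5, -5, +5) → (3, -2, 41)
step 9: apply (-5, +4, +5) → (-2, 2, 46)

(-2, 2, 46)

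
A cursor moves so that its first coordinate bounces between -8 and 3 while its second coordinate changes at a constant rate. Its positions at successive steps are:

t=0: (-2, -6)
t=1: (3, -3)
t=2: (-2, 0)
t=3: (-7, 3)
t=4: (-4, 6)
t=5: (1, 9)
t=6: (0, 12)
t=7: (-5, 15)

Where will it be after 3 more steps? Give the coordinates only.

(2, 24)

The first coordinate travels 5 per step and bounces off the walls at -8 and 3.
  step 8: -5 → -6
  step 9: -6 → -1
  step 10: -1 → 2
The second coordinate changes by +3 each step: at step 10 it is 24.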